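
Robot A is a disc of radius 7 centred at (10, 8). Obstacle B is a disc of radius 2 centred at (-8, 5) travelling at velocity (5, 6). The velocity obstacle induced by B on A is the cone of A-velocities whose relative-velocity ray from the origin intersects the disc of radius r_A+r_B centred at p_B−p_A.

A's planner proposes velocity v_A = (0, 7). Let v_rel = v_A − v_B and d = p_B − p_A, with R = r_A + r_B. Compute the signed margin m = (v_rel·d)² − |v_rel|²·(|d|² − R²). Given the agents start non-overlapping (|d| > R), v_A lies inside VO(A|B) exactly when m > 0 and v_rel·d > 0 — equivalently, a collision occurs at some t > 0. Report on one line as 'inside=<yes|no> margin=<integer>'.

d = (-18, -3),  |d|² = 333;  R = 7+2 = 9,  c = 333−9² = 252
v_rel = (-5, 1),  |v_rel|² = 26;  v_rel·d = (-5)·(-18) + (1)·(-3) = 87
26·t² − 174·t + 252 = 0  ⇒  m = 87² − 26·252 = 1017
m = 1017 > 0,  v_rel·d = 87 > 0  ⇒  inside

inside=yes margin=1017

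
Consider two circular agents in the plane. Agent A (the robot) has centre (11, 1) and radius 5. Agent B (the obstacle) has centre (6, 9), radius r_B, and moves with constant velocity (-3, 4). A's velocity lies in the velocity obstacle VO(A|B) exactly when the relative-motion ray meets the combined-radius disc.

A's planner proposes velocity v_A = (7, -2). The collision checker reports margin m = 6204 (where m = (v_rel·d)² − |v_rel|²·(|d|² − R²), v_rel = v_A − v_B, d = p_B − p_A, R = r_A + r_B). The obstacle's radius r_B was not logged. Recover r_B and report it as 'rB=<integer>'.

m = 6204
d = (-5, 8);  v_rel = (10, -6),  |v_rel|² = 136
v_rel×d = (10)·(8) − (-6)·(-5) = 50
since m = R²·136 − 50²:  R² = (2500 + 6204) / 136 = 64
R = √64 = 8  ⇒  r_B = 8 − 5 = 3

rB=3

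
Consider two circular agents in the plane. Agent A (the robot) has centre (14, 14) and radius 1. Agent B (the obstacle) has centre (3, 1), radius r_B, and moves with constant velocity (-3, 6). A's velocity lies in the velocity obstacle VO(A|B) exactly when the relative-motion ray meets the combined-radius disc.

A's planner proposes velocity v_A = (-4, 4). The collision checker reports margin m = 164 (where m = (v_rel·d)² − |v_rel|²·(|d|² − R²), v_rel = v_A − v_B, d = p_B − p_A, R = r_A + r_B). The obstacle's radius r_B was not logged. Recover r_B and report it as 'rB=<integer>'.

m = 164
d = (-11, -13);  v_rel = (-1, -2),  |v_rel|² = 5
v_rel×d = (-1)·(-13) − (-2)·(-11) = -9
since m = R²·5 − (-9)²:  R² = (81 + 164) / 5 = 49
R = √49 = 7  ⇒  r_B = 7 − 1 = 6

rB=6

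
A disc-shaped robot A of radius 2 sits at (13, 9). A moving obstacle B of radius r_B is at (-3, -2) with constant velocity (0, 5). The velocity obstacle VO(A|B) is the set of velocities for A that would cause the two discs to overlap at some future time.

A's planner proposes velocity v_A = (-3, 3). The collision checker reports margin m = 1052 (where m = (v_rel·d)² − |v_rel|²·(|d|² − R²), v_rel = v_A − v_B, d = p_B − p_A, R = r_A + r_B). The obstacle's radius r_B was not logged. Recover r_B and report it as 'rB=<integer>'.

m = 1052
d = (-16, -11);  v_rel = (-3, -2),  |v_rel|² = 13
v_rel×d = (-3)·(-11) − (-2)·(-16) = 1
since m = R²·13 − 1²:  R² = (1 + 1052) / 13 = 81
R = √81 = 9  ⇒  r_B = 9 − 2 = 7

rB=7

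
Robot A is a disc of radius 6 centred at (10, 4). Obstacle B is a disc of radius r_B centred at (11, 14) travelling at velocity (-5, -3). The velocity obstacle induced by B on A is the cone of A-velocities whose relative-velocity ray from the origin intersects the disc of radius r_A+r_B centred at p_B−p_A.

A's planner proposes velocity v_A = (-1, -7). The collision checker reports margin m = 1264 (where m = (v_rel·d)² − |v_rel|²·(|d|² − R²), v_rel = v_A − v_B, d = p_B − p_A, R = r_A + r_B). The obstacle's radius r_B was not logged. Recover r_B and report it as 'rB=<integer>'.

m = 1264
d = (1, 10);  v_rel = (4, -4),  |v_rel|² = 32
v_rel×d = (4)·(10) − (-4)·(1) = 44
since m = R²·32 − 44²:  R² = (1936 + 1264) / 32 = 100
R = √100 = 10  ⇒  r_B = 10 − 6 = 4

rB=4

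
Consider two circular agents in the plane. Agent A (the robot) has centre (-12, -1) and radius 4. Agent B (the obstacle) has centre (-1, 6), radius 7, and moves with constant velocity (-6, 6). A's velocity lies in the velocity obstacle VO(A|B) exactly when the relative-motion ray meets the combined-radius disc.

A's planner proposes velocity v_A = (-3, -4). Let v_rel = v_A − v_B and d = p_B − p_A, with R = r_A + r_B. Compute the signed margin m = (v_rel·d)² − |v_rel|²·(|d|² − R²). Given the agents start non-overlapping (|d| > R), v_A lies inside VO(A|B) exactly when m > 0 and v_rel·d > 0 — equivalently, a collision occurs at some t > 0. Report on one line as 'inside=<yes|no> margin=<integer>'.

d = (11, 7),  |d|² = 170;  R = 4+7 = 11,  c = 170−11² = 49
v_rel = (3, -10),  |v_rel|² = 109;  v_rel·d = (3)·(11) + (-10)·(7) = -37
109·t² + 74·t + 49 = 0  ⇒  m = (-37)² − 109·49 = -3972
m = -3972 < 0,  v_rel·d = -37 < 0  ⇒  outside

inside=no margin=-3972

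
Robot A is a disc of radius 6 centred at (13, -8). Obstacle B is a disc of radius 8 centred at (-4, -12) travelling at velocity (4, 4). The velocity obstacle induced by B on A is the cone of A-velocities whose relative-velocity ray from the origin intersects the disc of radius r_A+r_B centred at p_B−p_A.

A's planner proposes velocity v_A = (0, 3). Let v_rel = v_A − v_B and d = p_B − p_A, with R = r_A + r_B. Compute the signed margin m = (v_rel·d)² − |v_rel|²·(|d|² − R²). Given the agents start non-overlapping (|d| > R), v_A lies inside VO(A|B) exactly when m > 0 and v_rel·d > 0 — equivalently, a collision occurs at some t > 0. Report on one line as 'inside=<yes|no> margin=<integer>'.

d = (-17, -4),  |d|² = 305;  R = 6+8 = 14,  c = 305−14² = 109
v_rel = (-4, -1),  |v_rel|² = 17;  v_rel·d = (-4)·(-17) + (-1)·(-4) = 72
17·t² − 144·t + 109 = 0  ⇒  m = 72² − 17·109 = 3331
m = 3331 > 0,  v_rel·d = 72 > 0  ⇒  inside

inside=yes margin=3331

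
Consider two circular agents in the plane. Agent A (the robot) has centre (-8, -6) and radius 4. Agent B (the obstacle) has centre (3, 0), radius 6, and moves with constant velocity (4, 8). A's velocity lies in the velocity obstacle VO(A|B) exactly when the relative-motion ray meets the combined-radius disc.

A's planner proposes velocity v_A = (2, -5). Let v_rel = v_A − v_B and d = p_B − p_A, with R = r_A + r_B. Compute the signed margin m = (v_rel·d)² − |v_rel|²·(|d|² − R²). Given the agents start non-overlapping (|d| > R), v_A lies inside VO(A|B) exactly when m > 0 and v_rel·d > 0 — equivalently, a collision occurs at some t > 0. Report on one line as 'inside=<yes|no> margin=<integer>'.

d = (11, 6),  |d|² = 157;  R = 4+6 = 10,  c = 157−10² = 57
v_rel = (-2, -13),  |v_rel|² = 173;  v_rel·d = (-2)·(11) + (-13)·(6) = -100
173·t² + 200·t + 57 = 0  ⇒  m = (-100)² − 173·57 = 139
m = 139 > 0,  v_rel·d = -100 < 0  ⇒  outside

inside=no margin=139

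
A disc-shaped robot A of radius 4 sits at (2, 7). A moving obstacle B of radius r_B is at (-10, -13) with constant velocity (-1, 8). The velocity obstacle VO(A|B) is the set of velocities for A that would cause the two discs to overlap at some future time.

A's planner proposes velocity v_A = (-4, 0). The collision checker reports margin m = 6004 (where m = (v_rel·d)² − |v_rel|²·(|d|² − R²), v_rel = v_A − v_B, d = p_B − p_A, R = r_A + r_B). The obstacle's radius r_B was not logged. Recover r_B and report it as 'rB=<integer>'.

m = 6004
d = (-12, -20);  v_rel = (-3, -8),  |v_rel|² = 73
v_rel×d = (-3)·(-20) − (-8)·(-12) = -36
since m = R²·73 − (-36)²:  R² = (1296 + 6004) / 73 = 100
R = √100 = 10  ⇒  r_B = 10 − 4 = 6

rB=6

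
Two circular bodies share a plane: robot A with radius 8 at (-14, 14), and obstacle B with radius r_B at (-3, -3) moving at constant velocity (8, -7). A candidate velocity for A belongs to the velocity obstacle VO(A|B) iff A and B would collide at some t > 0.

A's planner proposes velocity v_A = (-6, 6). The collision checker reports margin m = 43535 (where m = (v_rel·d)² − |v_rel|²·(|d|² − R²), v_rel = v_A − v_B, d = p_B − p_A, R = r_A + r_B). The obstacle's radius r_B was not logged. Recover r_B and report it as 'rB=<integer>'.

m = 43535
d = (11, -17);  v_rel = (-14, 13),  |v_rel|² = 365
v_rel×d = (-14)·(-17) − (13)·(11) = 95
since m = R²·365 − 95²:  R² = (9025 + 43535) / 365 = 144
R = √144 = 12  ⇒  r_B = 12 − 8 = 4

rB=4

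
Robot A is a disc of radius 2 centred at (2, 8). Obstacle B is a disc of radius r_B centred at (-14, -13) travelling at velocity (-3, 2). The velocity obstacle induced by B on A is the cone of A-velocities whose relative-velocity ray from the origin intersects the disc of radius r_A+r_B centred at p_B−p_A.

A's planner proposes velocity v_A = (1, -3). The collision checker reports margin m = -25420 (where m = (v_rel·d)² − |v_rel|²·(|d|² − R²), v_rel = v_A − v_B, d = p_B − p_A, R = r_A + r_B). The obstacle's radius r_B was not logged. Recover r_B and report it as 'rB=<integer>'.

m = -25420
d = (-16, -21);  v_rel = (4, -5),  |v_rel|² = 41
v_rel×d = (4)·(-21) − (-5)·(-16) = -164
since m = R²·41 − (-164)²:  R² = (26896 + -25420) / 41 = 36
R = √36 = 6  ⇒  r_B = 6 − 2 = 4

rB=4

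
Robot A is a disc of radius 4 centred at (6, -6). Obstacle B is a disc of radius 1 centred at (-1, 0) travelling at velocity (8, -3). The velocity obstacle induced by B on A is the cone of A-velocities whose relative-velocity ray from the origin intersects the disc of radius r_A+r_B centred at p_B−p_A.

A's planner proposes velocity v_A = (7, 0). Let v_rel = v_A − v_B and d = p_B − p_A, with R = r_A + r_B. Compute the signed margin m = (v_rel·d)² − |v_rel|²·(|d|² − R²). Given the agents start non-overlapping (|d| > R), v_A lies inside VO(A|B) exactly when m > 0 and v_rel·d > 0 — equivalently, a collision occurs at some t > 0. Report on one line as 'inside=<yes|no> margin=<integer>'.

d = (-7, 6),  |d|² = 85;  R = 4+1 = 5,  c = 85−5² = 60
v_rel = (-1, 3),  |v_rel|² = 10;  v_rel·d = (-1)·(-7) + (3)·(6) = 25
10·t² − 50·t + 60 = 0  ⇒  m = 25² − 10·60 = 25
m = 25 > 0,  v_rel·d = 25 > 0  ⇒  inside

inside=yes margin=25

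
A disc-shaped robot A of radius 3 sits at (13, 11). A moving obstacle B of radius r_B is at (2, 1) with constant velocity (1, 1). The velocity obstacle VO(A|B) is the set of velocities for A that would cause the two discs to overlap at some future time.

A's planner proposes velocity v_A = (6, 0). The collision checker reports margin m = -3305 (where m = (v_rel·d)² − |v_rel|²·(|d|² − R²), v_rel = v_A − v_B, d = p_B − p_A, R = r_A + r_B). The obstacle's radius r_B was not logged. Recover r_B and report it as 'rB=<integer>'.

m = -3305
d = (-11, -10);  v_rel = (5, -1),  |v_rel|² = 26
v_rel×d = (5)·(-10) − (-1)·(-11) = -61
since m = R²·26 − (-61)²:  R² = (3721 + -3305) / 26 = 16
R = √16 = 4  ⇒  r_B = 4 − 3 = 1

rB=1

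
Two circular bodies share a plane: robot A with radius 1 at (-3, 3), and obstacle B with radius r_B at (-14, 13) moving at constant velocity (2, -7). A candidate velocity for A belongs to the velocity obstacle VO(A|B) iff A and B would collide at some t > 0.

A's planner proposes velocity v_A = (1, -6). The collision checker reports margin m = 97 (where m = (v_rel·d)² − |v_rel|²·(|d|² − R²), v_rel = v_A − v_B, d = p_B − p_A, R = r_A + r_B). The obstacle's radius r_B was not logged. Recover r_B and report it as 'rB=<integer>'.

m = 97
d = (-11, 10);  v_rel = (-1, 1),  |v_rel|² = 2
v_rel×d = (-1)·(10) − (1)·(-11) = 1
since m = R²·2 − 1²:  R² = (1 + 97) / 2 = 49
R = √49 = 7  ⇒  r_B = 7 − 1 = 6

rB=6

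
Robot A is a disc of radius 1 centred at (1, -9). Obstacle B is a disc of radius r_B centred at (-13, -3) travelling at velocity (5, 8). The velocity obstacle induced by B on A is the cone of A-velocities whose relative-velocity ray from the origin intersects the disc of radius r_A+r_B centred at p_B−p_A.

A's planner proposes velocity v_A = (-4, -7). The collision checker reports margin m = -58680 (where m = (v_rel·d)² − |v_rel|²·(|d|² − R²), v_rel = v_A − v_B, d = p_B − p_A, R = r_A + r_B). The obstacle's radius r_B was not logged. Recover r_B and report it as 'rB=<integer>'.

m = -58680
d = (-14, 6);  v_rel = (-9, -15),  |v_rel|² = 306
v_rel×d = (-9)·(6) − (-15)·(-14) = -264
since m = R²·306 − (-264)²:  R² = (69696 + -58680) / 306 = 36
R = √36 = 6  ⇒  r_B = 6 − 1 = 5

rB=5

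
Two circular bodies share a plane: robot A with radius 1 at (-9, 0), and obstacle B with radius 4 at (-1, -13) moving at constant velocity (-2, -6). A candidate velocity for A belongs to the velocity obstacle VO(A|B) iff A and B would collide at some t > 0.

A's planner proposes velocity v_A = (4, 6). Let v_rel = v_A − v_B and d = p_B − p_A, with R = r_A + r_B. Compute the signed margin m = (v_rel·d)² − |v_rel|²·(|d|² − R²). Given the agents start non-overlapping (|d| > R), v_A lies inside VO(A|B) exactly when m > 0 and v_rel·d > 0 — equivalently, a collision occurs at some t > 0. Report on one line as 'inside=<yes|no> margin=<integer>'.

d = (8, -13),  |d|² = 233;  R = 1+4 = 5,  c = 233−5² = 208
v_rel = (6, 12),  |v_rel|² = 180;  v_rel·d = (6)·(8) + (12)·(-13) = -108
180·t² + 216·t + 208 = 0  ⇒  m = (-108)² − 180·208 = -25776
m = -25776 < 0,  v_rel·d = -108 < 0  ⇒  outside

inside=no margin=-25776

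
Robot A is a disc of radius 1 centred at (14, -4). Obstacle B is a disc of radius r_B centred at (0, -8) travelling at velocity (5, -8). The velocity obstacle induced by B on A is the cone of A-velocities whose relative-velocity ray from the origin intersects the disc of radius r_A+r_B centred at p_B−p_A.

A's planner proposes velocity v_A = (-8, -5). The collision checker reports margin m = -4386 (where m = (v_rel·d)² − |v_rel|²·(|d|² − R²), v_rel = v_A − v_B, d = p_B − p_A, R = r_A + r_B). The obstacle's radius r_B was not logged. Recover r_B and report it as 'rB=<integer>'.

m = -4386
d = (-14, -4);  v_rel = (-13, 3),  |v_rel|² = 178
v_rel×d = (-13)·(-4) − (3)·(-14) = 94
since m = R²·178 − 94²:  R² = (8836 + -4386) / 178 = 25
R = √25 = 5  ⇒  r_B = 5 − 1 = 4

rB=4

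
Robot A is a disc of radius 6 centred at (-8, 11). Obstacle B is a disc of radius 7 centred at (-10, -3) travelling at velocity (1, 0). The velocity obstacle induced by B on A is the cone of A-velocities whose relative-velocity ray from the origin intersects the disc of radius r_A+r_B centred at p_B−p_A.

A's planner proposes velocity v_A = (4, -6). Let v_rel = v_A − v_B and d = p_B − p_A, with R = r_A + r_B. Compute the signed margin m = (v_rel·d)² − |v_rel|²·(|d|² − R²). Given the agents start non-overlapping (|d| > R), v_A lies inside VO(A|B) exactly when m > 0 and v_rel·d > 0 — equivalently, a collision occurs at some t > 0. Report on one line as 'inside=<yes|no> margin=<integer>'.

d = (-2, -14),  |d|² = 200;  R = 6+7 = 13,  c = 200−13² = 31
v_rel = (3, -6),  |v_rel|² = 45;  v_rel·d = (3)·(-2) + (-6)·(-14) = 78
45·t² − 156·t + 31 = 0  ⇒  m = 78² − 45·31 = 4689
m = 4689 > 0,  v_rel·d = 78 > 0  ⇒  inside

inside=yes margin=4689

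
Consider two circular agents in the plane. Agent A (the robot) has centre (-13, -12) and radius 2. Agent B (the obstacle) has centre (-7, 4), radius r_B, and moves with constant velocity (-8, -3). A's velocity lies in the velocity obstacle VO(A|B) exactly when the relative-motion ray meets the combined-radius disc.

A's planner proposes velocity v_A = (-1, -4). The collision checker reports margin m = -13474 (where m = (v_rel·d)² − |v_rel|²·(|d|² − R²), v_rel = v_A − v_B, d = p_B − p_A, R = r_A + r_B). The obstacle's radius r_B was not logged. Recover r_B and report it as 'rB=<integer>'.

m = -13474
d = (6, 16);  v_rel = (7, -1),  |v_rel|² = 50
v_rel×d = (7)·(16) − (-1)·(6) = 118
since m = R²·50 − 118²:  R² = (13924 + -13474) / 50 = 9
R = √9 = 3  ⇒  r_B = 3 − 2 = 1

rB=1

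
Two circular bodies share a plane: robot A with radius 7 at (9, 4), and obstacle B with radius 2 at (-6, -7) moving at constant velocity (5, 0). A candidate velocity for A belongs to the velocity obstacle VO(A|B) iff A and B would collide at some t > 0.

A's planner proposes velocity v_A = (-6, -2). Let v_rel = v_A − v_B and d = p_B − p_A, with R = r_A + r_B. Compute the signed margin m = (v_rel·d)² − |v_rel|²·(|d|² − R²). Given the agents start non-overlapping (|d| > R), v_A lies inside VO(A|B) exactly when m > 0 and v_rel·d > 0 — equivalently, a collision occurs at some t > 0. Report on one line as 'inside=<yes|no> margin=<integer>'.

d = (-15, -11),  |d|² = 346;  R = 7+2 = 9,  c = 346−9² = 265
v_rel = (-11, -2),  |v_rel|² = 125;  v_rel·d = (-11)·(-15) + (-2)·(-11) = 187
125·t² − 374·t + 265 = 0  ⇒  m = 187² − 125·265 = 1844
m = 1844 > 0,  v_rel·d = 187 > 0  ⇒  inside

inside=yes margin=1844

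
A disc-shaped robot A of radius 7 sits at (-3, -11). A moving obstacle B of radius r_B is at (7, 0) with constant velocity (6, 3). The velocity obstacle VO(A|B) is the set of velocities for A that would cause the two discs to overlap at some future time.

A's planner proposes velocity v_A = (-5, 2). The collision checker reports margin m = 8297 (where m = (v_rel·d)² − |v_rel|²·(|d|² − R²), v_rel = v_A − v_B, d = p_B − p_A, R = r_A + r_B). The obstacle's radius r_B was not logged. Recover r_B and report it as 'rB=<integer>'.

m = 8297
d = (10, 11);  v_rel = (-11, -1),  |v_rel|² = 122
v_rel×d = (-11)·(11) − (-1)·(10) = -111
since m = R²·122 − (-111)²:  R² = (12321 + 8297) / 122 = 169
R = √169 = 13  ⇒  r_B = 13 − 7 = 6

rB=6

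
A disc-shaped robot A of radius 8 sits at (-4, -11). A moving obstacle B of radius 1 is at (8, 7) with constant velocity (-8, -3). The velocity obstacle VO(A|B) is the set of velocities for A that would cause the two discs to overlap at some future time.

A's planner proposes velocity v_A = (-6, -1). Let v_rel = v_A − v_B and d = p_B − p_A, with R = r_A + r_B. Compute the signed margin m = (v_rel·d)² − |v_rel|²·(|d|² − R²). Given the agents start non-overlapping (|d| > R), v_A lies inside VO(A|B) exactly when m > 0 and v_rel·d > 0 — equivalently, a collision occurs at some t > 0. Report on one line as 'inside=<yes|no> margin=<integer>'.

d = (12, 18),  |d|² = 468;  R = 8+1 = 9,  c = 468−9² = 387
v_rel = (2, 2),  |v_rel|² = 8;  v_rel·d = (2)·(12) + (2)·(18) = 60
8·t² − 120·t + 387 = 0  ⇒  m = 60² − 8·387 = 504
m = 504 > 0,  v_rel·d = 60 > 0  ⇒  inside

inside=yes margin=504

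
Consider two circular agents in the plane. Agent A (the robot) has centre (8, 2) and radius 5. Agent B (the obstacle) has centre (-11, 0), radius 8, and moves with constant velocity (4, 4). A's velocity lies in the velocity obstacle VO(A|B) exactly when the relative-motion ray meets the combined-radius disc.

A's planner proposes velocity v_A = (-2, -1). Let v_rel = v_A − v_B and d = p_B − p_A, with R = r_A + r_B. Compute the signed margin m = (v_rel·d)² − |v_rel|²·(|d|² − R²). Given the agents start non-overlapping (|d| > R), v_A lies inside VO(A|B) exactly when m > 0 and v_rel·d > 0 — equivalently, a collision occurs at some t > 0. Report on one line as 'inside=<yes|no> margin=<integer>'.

d = (-19, -2),  |d|² = 365;  R = 5+8 = 13,  c = 365−13² = 196
v_rel = (-6, -5),  |v_rel|² = 61;  v_rel·d = (-6)·(-19) + (-5)·(-2) = 124
61·t² − 248·t + 196 = 0  ⇒  m = 124² − 61·196 = 3420
m = 3420 > 0,  v_rel·d = 124 > 0  ⇒  inside

inside=yes margin=3420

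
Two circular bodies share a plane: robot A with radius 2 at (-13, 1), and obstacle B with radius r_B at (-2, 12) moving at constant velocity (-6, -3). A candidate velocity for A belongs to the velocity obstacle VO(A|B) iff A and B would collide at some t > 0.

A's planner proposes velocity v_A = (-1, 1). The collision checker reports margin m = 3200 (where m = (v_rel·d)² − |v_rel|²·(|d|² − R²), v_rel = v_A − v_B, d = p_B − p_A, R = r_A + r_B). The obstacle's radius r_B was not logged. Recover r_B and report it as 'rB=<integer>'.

m = 3200
d = (11, 11);  v_rel = (5, 4),  |v_rel|² = 41
v_rel×d = (5)·(11) − (4)·(11) = 11
since m = R²·41 − 11²:  R² = (121 + 3200) / 41 = 81
R = √81 = 9  ⇒  r_B = 9 − 2 = 7

rB=7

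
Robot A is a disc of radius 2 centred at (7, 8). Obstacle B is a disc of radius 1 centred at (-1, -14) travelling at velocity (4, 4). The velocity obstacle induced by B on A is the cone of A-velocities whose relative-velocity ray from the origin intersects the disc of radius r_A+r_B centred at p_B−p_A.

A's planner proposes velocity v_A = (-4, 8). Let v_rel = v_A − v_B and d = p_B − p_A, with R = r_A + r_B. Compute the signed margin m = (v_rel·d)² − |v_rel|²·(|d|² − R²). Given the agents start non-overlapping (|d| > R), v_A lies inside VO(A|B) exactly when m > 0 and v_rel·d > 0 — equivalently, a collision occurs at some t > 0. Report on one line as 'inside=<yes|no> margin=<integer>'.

d = (-8, -22),  |d|² = 548;  R = 2+1 = 3,  c = 548−3² = 539
v_rel = (-8, 4),  |v_rel|² = 80;  v_rel·d = (-8)·(-8) + (4)·(-22) = -24
80·t² + 48·t + 539 = 0  ⇒  m = (-24)² − 80·539 = -42544
m = -42544 < 0,  v_rel·d = -24 < 0  ⇒  outside

inside=no margin=-42544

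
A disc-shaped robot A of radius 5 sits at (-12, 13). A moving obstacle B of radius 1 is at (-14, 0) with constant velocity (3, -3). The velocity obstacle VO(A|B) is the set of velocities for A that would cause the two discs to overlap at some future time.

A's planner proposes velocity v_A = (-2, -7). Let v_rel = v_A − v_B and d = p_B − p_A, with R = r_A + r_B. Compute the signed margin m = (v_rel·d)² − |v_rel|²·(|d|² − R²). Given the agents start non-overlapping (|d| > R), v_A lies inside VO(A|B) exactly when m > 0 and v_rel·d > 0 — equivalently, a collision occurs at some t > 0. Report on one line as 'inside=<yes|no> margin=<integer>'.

d = (-2, -13),  |d|² = 173;  R = 5+1 = 6,  c = 173−6² = 137
v_rel = (-5, -4),  |v_rel|² = 41;  v_rel·d = (-5)·(-2) + (-4)·(-13) = 62
41·t² − 124·t + 137 = 0  ⇒  m = 62² − 41·137 = -1773
m = -1773 < 0,  v_rel·d = 62 > 0  ⇒  outside

inside=no margin=-1773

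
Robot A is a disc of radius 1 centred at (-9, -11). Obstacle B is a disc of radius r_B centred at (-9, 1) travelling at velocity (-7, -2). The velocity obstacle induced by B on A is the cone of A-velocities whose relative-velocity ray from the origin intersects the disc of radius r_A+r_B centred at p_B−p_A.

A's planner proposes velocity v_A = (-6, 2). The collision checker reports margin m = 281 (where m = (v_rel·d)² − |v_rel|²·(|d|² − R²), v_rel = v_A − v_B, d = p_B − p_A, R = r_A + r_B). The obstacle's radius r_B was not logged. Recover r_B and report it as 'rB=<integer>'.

m = 281
d = (0, 12);  v_rel = (1, 4),  |v_rel|² = 17
v_rel×d = (1)·(12) − (4)·(0) = 12
since m = R²·17 − 12²:  R² = (144 + 281) / 17 = 25
R = √25 = 5  ⇒  r_B = 5 − 1 = 4

rB=4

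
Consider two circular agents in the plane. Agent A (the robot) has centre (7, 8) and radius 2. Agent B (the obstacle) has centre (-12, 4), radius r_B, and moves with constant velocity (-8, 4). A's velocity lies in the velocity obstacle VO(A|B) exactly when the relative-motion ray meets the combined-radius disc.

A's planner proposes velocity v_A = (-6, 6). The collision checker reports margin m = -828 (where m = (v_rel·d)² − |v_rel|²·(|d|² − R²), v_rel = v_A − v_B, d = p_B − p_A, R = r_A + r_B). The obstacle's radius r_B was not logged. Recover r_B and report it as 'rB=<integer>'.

m = -828
d = (-19, -4);  v_rel = (2, 2),  |v_rel|² = 8
v_rel×d = (2)·(-4) − (2)·(-19) = 30
since m = R²·8 − 30²:  R² = (900 + -828) / 8 = 9
R = √9 = 3  ⇒  r_B = 3 − 2 = 1

rB=1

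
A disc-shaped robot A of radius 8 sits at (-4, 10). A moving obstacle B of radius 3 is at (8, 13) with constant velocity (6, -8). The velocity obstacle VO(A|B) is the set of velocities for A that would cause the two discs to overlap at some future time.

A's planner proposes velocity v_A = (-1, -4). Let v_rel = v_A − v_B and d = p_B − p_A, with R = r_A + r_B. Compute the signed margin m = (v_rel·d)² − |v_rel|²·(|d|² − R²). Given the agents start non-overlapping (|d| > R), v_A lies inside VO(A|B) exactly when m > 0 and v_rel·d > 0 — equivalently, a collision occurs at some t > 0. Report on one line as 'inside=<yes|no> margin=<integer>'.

d = (12, 3),  |d|² = 153;  R = 8+3 = 11,  c = 153−11² = 32
v_rel = (-7, 4),  |v_rel|² = 65;  v_rel·d = (-7)·(12) + (4)·(3) = -72
65·t² + 144·t + 32 = 0  ⇒  m = (-72)² − 65·32 = 3104
m = 3104 > 0,  v_rel·d = -72 < 0  ⇒  outside

inside=no margin=3104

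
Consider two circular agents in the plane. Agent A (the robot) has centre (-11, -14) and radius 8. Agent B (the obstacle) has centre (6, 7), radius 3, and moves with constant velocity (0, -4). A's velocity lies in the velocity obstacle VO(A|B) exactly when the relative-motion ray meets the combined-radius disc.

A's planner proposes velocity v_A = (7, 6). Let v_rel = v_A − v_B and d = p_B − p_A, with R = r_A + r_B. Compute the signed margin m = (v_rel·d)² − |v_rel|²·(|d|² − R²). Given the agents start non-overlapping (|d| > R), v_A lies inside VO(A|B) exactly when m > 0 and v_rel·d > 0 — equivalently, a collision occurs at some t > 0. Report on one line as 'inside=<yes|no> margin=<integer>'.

d = (17, 21),  |d|² = 730;  R = 8+3 = 11,  c = 730−11² = 609
v_rel = (7, 10),  |v_rel|² = 149;  v_rel·d = (7)·(17) + (10)·(21) = 329
149·t² − 658·t + 609 = 0  ⇒  m = 329² − 149·609 = 17500
m = 17500 > 0,  v_rel·d = 329 > 0  ⇒  inside

inside=yes margin=17500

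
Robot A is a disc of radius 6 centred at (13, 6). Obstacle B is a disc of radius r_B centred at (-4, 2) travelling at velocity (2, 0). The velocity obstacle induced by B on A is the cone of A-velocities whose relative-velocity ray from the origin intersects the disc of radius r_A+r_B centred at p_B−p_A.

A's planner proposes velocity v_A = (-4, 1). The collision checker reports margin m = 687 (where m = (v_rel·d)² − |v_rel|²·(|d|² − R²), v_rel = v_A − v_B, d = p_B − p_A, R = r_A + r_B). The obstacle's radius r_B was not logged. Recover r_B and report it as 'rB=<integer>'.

m = 687
d = (-17, -4);  v_rel = (-6, 1),  |v_rel|² = 37
v_rel×d = (-6)·(-4) − (1)·(-17) = 41
since m = R²·37 − 41²:  R² = (1681 + 687) / 37 = 64
R = √64 = 8  ⇒  r_B = 8 − 6 = 2

rB=2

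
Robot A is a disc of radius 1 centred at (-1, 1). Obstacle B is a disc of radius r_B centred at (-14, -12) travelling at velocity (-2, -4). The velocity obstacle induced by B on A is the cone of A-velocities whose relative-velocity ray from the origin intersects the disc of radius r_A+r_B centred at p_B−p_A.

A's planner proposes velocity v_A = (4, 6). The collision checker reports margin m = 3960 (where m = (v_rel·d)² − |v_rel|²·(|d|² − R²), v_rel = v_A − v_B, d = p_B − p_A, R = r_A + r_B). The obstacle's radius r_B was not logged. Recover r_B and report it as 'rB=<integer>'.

m = 3960
d = (-13, -13);  v_rel = (6, 10),  |v_rel|² = 136
v_rel×d = (6)·(-13) − (10)·(-13) = 52
since m = R²·136 − 52²:  R² = (2704 + 3960) / 136 = 49
R = √49 = 7  ⇒  r_B = 7 − 1 = 6

rB=6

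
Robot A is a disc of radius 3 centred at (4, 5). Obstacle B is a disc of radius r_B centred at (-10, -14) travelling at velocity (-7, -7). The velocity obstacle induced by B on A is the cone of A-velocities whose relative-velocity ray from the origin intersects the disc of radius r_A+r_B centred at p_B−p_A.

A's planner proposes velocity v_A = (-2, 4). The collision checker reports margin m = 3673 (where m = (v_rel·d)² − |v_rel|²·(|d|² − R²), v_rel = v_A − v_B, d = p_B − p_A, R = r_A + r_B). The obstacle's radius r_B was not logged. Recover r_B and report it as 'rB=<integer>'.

m = 3673
d = (-14, -19);  v_rel = (5, 11),  |v_rel|² = 146
v_rel×d = (5)·(-19) − (11)·(-14) = 59
since m = R²·146 − 59²:  R² = (3481 + 3673) / 146 = 49
R = √49 = 7  ⇒  r_B = 7 − 3 = 4

rB=4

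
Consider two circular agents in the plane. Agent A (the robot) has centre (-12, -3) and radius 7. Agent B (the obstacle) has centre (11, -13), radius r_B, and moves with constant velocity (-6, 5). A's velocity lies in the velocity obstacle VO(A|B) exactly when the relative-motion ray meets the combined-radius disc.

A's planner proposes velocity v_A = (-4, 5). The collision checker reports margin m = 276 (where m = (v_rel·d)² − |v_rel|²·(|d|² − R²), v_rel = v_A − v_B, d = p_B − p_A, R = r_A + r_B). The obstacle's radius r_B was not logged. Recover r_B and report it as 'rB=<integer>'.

m = 276
d = (23, -10);  v_rel = (2, 0),  |v_rel|² = 4
v_rel×d = (2)·(-10) − (0)·(23) = -20
since m = R²·4 − (-20)²:  R² = (400 + 276) / 4 = 169
R = √169 = 13  ⇒  r_B = 13 − 7 = 6

rB=6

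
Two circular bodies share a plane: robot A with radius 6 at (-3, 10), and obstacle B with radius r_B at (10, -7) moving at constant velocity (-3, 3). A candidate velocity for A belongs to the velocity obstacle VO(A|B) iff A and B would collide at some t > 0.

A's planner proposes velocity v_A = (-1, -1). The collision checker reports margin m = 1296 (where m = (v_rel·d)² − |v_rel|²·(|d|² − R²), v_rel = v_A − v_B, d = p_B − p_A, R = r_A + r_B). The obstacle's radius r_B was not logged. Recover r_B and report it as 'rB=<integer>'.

m = 1296
d = (13, -17);  v_rel = (2, -4),  |v_rel|² = 20
v_rel×d = (2)·(-17) − (-4)·(13) = 18
since m = R²·20 − 18²:  R² = (324 + 1296) / 20 = 81
R = √81 = 9  ⇒  r_B = 9 − 6 = 3

rB=3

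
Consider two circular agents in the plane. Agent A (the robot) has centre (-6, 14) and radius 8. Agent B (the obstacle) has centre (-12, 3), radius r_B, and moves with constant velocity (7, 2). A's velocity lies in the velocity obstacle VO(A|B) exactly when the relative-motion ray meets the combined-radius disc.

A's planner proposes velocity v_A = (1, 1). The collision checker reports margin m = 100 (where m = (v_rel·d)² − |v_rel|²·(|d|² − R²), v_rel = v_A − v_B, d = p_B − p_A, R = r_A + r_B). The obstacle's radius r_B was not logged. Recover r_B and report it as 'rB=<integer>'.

m = 100
d = (-6, -11);  v_rel = (-6, -1),  |v_rel|² = 37
v_rel×d = (-6)·(-11) − (-1)·(-6) = 60
since m = R²·37 − 60²:  R² = (3600 + 100) / 37 = 100
R = √100 = 10  ⇒  r_B = 10 − 8 = 2

rB=2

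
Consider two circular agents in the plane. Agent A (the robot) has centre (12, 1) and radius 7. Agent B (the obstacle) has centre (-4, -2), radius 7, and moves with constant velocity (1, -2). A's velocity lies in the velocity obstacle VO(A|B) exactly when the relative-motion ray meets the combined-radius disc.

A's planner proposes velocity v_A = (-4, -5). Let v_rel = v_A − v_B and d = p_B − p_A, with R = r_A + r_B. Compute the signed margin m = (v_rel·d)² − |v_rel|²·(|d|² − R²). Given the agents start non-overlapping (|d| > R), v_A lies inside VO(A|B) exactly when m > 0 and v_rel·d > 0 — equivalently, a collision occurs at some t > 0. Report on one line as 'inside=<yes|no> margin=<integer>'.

d = (-16, -3),  |d|² = 265;  R = 7+7 = 14,  c = 265−14² = 69
v_rel = (-5, -3),  |v_rel|² = 34;  v_rel·d = (-5)·(-16) + (-3)·(-3) = 89
34·t² − 178·t + 69 = 0  ⇒  m = 89² − 34·69 = 5575
m = 5575 > 0,  v_rel·d = 89 > 0  ⇒  inside

inside=yes margin=5575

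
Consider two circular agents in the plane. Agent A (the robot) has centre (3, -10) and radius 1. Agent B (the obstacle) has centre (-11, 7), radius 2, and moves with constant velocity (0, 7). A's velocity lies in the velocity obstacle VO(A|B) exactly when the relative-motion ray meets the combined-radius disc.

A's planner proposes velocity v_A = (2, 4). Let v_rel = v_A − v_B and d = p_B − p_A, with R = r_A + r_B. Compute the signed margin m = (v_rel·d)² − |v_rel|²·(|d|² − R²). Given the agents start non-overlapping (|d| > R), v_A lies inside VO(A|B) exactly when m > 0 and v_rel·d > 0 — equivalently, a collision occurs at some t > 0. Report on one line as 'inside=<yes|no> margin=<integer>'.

d = (-14, 17),  |d|² = 485;  R = 1+2 = 3,  c = 485−3² = 476
v_rel = (2, -3),  |v_rel|² = 13;  v_rel·d = (2)·(-14) + (-3)·(17) = -79
13·t² + 158·t + 476 = 0  ⇒  m = (-79)² − 13·476 = 53
m = 53 > 0,  v_rel·d = -79 < 0  ⇒  outside

inside=no margin=53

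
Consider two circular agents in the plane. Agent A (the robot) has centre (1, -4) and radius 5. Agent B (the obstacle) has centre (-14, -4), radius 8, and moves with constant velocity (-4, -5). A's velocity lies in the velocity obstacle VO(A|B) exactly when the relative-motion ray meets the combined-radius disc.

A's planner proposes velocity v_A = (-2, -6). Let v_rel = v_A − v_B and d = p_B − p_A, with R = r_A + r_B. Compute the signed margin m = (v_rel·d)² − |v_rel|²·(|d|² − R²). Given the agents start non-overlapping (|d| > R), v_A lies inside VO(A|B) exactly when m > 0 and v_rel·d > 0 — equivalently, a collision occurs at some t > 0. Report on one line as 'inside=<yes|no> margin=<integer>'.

d = (-15, 0),  |d|² = 225;  R = 5+8 = 13,  c = 225−13² = 56
v_rel = (2, -1),  |v_rel|² = 5;  v_rel·d = (2)·(-15) + (-1)·(0) = -30
5·t² + 60·t + 56 = 0  ⇒  m = (-30)² − 5·56 = 620
m = 620 > 0,  v_rel·d = -30 < 0  ⇒  outside

inside=no margin=620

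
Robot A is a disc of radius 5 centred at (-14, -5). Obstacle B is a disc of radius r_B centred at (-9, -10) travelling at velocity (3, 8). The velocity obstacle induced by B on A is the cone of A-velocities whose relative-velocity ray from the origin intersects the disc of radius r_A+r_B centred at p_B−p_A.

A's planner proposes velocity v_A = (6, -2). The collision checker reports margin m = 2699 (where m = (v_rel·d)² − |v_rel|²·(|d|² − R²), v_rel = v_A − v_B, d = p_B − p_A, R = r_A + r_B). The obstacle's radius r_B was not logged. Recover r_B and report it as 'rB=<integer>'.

m = 2699
d = (5, -5);  v_rel = (3, -10),  |v_rel|² = 109
v_rel×d = (3)·(-5) − (-10)·(5) = 35
since m = R²·109 − 35²:  R² = (1225 + 2699) / 109 = 36
R = √36 = 6  ⇒  r_B = 6 − 5 = 1

rB=1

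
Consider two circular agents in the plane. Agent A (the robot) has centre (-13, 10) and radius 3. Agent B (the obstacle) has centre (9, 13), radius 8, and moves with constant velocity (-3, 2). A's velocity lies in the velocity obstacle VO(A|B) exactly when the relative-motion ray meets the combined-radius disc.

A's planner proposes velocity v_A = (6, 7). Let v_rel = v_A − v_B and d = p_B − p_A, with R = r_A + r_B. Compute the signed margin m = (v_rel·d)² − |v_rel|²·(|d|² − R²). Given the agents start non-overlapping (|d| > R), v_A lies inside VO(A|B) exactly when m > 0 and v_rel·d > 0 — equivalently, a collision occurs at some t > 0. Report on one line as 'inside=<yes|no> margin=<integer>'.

d = (22, 3),  |d|² = 493;  R = 3+8 = 11,  c = 493−11² = 372
v_rel = (9, 5),  |v_rel|² = 106;  v_rel·d = (9)·(22) + (5)·(3) = 213
106·t² − 426·t + 372 = 0  ⇒  m = 213² − 106·372 = 5937
m = 5937 > 0,  v_rel·d = 213 > 0  ⇒  inside

inside=yes margin=5937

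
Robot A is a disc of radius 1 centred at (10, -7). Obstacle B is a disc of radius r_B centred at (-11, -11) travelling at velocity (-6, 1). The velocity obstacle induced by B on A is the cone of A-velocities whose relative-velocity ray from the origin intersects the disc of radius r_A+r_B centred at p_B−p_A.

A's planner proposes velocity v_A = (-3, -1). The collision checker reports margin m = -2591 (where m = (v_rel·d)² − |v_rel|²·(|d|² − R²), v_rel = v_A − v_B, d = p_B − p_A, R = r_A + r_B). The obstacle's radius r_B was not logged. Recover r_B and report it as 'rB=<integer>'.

m = -2591
d = (-21, -4);  v_rel = (3, -2),  |v_rel|² = 13
v_rel×d = (3)·(-4) − (-2)·(-21) = -54
since m = R²·13 − (-54)²:  R² = (2916 + -2591) / 13 = 25
R = √25 = 5  ⇒  r_B = 5 − 1 = 4

rB=4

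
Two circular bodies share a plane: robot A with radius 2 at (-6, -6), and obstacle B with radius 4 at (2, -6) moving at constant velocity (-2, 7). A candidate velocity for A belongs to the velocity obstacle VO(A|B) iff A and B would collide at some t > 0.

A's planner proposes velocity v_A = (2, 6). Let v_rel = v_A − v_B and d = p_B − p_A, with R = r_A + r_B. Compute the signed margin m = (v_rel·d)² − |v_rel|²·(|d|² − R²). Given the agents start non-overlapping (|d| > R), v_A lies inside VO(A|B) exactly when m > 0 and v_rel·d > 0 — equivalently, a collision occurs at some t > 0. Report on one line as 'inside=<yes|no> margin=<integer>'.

d = (8, 0),  |d|² = 64;  R = 2+4 = 6,  c = 64−6² = 28
v_rel = (4, -1),  |v_rel|² = 17;  v_rel·d = (4)·(8) + (-1)·(0) = 32
17·t² − 64·t + 28 = 0  ⇒  m = 32² − 17·28 = 548
m = 548 > 0,  v_rel·d = 32 > 0  ⇒  inside

inside=yes margin=548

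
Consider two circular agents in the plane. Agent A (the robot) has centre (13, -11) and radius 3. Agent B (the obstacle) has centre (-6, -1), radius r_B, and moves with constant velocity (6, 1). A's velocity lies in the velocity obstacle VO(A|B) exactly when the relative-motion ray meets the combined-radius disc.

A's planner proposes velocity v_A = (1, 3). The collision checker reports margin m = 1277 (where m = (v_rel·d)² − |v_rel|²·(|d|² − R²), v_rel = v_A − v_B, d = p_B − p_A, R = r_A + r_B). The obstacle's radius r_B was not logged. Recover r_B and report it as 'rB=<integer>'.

m = 1277
d = (-19, 10);  v_rel = (-5, 2),  |v_rel|² = 29
v_rel×d = (-5)·(10) − (2)·(-19) = -12
since m = R²·29 − (-12)²:  R² = (144 + 1277) / 29 = 49
R = √49 = 7  ⇒  r_B = 7 − 3 = 4

rB=4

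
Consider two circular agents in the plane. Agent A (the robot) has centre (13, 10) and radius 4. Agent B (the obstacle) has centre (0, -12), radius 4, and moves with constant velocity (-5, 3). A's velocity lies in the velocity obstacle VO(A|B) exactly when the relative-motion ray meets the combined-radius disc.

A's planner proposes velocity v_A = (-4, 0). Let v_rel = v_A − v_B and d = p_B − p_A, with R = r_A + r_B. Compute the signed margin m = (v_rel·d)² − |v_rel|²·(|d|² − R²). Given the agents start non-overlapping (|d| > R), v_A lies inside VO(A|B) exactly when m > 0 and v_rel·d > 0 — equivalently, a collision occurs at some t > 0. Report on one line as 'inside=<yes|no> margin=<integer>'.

d = (-13, -22),  |d|² = 653;  R = 4+4 = 8,  c = 653−8² = 589
v_rel = (1, -3),  |v_rel|² = 10;  v_rel·d = (1)·(-13) + (-3)·(-22) = 53
10·t² − 106·t + 589 = 0  ⇒  m = 53² − 10·589 = -3081
m = -3081 < 0,  v_rel·d = 53 > 0  ⇒  outside

inside=no margin=-3081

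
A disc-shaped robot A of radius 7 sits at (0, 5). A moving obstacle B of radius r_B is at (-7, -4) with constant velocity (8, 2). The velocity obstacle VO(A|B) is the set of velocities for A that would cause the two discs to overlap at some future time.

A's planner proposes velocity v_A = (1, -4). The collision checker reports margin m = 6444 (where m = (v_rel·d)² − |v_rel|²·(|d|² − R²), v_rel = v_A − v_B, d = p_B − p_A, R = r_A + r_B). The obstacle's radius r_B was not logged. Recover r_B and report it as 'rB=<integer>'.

m = 6444
d = (-7, -9);  v_rel = (-7, -6),  |v_rel|² = 85
v_rel×d = (-7)·(-9) − (-6)·(-7) = 21
since m = R²·85 − 21²:  R² = (441 + 6444) / 85 = 81
R = √81 = 9  ⇒  r_B = 9 − 7 = 2

rB=2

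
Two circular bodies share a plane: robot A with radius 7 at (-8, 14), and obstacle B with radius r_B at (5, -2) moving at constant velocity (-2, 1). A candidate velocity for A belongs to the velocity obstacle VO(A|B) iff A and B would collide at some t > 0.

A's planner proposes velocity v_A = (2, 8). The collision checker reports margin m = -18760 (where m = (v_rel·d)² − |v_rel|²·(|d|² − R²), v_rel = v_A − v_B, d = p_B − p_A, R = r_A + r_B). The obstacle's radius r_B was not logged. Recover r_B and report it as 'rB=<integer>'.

m = -18760
d = (13, -16);  v_rel = (4, 7),  |v_rel|² = 65
v_rel×d = (4)·(-16) − (7)·(13) = -155
since m = R²·65 − (-155)²:  R² = (24025 + -18760) / 65 = 81
R = √81 = 9  ⇒  r_B = 9 − 7 = 2

rB=2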